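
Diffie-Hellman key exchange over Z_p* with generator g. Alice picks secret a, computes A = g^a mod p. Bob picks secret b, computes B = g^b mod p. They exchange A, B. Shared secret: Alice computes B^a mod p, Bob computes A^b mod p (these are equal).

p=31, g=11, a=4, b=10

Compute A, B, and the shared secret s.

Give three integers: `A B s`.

Answer: 9 5 5

Derivation:
A = 11^4 mod 31  (bits of 4 = 100)
  bit 0 = 1: r = r^2 * 11 mod 31 = 1^2 * 11 = 1*11 = 11
  bit 1 = 0: r = r^2 mod 31 = 11^2 = 28
  bit 2 = 0: r = r^2 mod 31 = 28^2 = 9
  -> A = 9
B = 11^10 mod 31  (bits of 10 = 1010)
  bit 0 = 1: r = r^2 * 11 mod 31 = 1^2 * 11 = 1*11 = 11
  bit 1 = 0: r = r^2 mod 31 = 11^2 = 28
  bit 2 = 1: r = r^2 * 11 mod 31 = 28^2 * 11 = 9*11 = 6
  bit 3 = 0: r = r^2 mod 31 = 6^2 = 5
  -> B = 5
s = B^a = 5^4 mod 31  (bits of 4 = 100)
  bit 0 = 1: r = r^2 * 5 mod 31 = 1^2 * 5 = 1*5 = 5
  bit 1 = 0: r = r^2 mod 31 = 5^2 = 25
  bit 2 = 0: r = r^2 mod 31 = 25^2 = 5
  -> s = B^a = 5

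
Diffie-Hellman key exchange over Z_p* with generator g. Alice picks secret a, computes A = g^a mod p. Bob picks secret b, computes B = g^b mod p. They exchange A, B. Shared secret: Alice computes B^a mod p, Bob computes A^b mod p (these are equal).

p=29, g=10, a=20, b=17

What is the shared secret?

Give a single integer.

A = 10^20 mod 29  (bits of 20 = 10100)
  bit 0 = 1: r = r^2 * 10 mod 29 = 1^2 * 10 = 1*10 = 10
  bit 1 = 0: r = r^2 mod 29 = 10^2 = 13
  bit 2 = 1: r = r^2 * 10 mod 29 = 13^2 * 10 = 24*10 = 8
  bit 3 = 0: r = r^2 mod 29 = 8^2 = 6
  bit 4 = 0: r = r^2 mod 29 = 6^2 = 7
  -> A = 7
B = 10^17 mod 29  (bits of 17 = 10001)
  bit 0 = 1: r = r^2 * 10 mod 29 = 1^2 * 10 = 1*10 = 10
  bit 1 = 0: r = r^2 mod 29 = 10^2 = 13
  bit 2 = 0: r = r^2 mod 29 = 13^2 = 24
  bit 3 = 0: r = r^2 mod 29 = 24^2 = 25
  bit 4 = 1: r = r^2 * 10 mod 29 = 25^2 * 10 = 16*10 = 15
  -> B = 15
s = B^a = 15^20 mod 29  (bits of 20 = 10100)
  bit 0 = 1: r = r^2 * 15 mod 29 = 1^2 * 15 = 1*15 = 15
  bit 1 = 0: r = r^2 mod 29 = 15^2 = 22
  bit 2 = 1: r = r^2 * 15 mod 29 = 22^2 * 15 = 20*15 = 10
  bit 3 = 0: r = r^2 mod 29 = 10^2 = 13
  bit 4 = 0: r = r^2 mod 29 = 13^2 = 24
  -> s = B^a = 24

Answer: 24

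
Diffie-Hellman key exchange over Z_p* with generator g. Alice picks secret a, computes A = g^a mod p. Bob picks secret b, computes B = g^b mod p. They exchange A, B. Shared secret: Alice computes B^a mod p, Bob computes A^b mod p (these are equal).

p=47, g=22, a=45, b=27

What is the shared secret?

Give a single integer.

A = 22^45 mod 47  (bits of 45 = 101101)
  bit 0 = 1: r = r^2 * 22 mod 47 = 1^2 * 22 = 1*22 = 22
  bit 1 = 0: r = r^2 mod 47 = 22^2 = 14
  bit 2 = 1: r = r^2 * 22 mod 47 = 14^2 * 22 = 8*22 = 35
  bit 3 = 1: r = r^2 * 22 mod 47 = 35^2 * 22 = 3*22 = 19
  bit 4 = 0: r = r^2 mod 47 = 19^2 = 32
  bit 5 = 1: r = r^2 * 22 mod 47 = 32^2 * 22 = 37*22 = 15
  -> A = 15
B = 22^27 mod 47  (bits of 27 = 11011)
  bit 0 = 1: r = r^2 * 22 mod 47 = 1^2 * 22 = 1*22 = 22
  bit 1 = 1: r = r^2 * 22 mod 47 = 22^2 * 22 = 14*22 = 26
  bit 2 = 0: r = r^2 mod 47 = 26^2 = 18
  bit 3 = 1: r = r^2 * 22 mod 47 = 18^2 * 22 = 42*22 = 31
  bit 4 = 1: r = r^2 * 22 mod 47 = 31^2 * 22 = 21*22 = 39
  -> B = 39
s = B^a = 39^45 mod 47  (bits of 45 = 101101)
  bit 0 = 1: r = r^2 * 39 mod 47 = 1^2 * 39 = 1*39 = 39
  bit 1 = 0: r = r^2 mod 47 = 39^2 = 17
  bit 2 = 1: r = r^2 * 39 mod 47 = 17^2 * 39 = 7*39 = 38
  bit 3 = 1: r = r^2 * 39 mod 47 = 38^2 * 39 = 34*39 = 10
  bit 4 = 0: r = r^2 mod 47 = 10^2 = 6
  bit 5 = 1: r = r^2 * 39 mod 47 = 6^2 * 39 = 36*39 = 41
  -> s = B^a = 41

Answer: 41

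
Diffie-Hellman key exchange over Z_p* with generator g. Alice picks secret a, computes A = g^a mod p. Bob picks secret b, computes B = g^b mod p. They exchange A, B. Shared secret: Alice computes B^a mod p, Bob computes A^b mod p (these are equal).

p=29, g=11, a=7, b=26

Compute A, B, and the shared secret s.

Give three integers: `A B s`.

A = 11^7 mod 29  (bits of 7 = 111)
  bit 0 = 1: r = r^2 * 11 mod 29 = 1^2 * 11 = 1*11 = 11
  bit 1 = 1: r = r^2 * 11 mod 29 = 11^2 * 11 = 5*11 = 26
  bit 2 = 1: r = r^2 * 11 mod 29 = 26^2 * 11 = 9*11 = 12
  -> A = 12
B = 11^26 mod 29  (bits of 26 = 11010)
  bit 0 = 1: r = r^2 * 11 mod 29 = 1^2 * 11 = 1*11 = 11
  bit 1 = 1: r = r^2 * 11 mod 29 = 11^2 * 11 = 5*11 = 26
  bit 2 = 0: r = r^2 mod 29 = 26^2 = 9
  bit 3 = 1: r = r^2 * 11 mod 29 = 9^2 * 11 = 23*11 = 21
  bit 4 = 0: r = r^2 mod 29 = 21^2 = 6
  -> B = 6
s = B^a = 6^7 mod 29  (bits of 7 = 111)
  bit 0 = 1: r = r^2 * 6 mod 29 = 1^2 * 6 = 1*6 = 6
  bit 1 = 1: r = r^2 * 6 mod 29 = 6^2 * 6 = 7*6 = 13
  bit 2 = 1: r = r^2 * 6 mod 29 = 13^2 * 6 = 24*6 = 28
  -> s = B^a = 28

Answer: 12 6 28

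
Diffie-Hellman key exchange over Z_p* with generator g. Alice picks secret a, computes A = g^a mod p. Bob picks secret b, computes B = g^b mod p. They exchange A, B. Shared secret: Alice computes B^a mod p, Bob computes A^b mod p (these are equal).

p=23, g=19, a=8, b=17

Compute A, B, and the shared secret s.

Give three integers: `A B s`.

A = 19^8 mod 23  (bits of 8 = 1000)
  bit 0 = 1: r = r^2 * 19 mod 23 = 1^2 * 19 = 1*19 = 19
  bit 1 = 0: r = r^2 mod 23 = 19^2 = 16
  bit 2 = 0: r = r^2 mod 23 = 16^2 = 3
  bit 3 = 0: r = r^2 mod 23 = 3^2 = 9
  -> A = 9
B = 19^17 mod 23  (bits of 17 = 10001)
  bit 0 = 1: r = r^2 * 19 mod 23 = 1^2 * 19 = 1*19 = 19
  bit 1 = 0: r = r^2 mod 23 = 19^2 = 16
  bit 2 = 0: r = r^2 mod 23 = 16^2 = 3
  bit 3 = 0: r = r^2 mod 23 = 3^2 = 9
  bit 4 = 1: r = r^2 * 19 mod 23 = 9^2 * 19 = 12*19 = 21
  -> B = 21
s = B^a = 21^8 mod 23  (bits of 8 = 1000)
  bit 0 = 1: r = r^2 * 21 mod 23 = 1^2 * 21 = 1*21 = 21
  bit 1 = 0: r = r^2 mod 23 = 21^2 = 4
  bit 2 = 0: r = r^2 mod 23 = 4^2 = 16
  bit 3 = 0: r = r^2 mod 23 = 16^2 = 3
  -> s = B^a = 3

Answer: 9 21 3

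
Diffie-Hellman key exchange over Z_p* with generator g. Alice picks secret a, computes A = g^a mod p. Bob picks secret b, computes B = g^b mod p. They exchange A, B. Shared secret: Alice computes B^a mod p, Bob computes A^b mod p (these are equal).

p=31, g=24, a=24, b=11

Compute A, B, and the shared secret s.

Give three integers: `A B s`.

Answer: 8 11 8

Derivation:
A = 24^24 mod 31  (bits of 24 = 11000)
  bit 0 = 1: r = r^2 * 24 mod 31 = 1^2 * 24 = 1*24 = 24
  bit 1 = 1: r = r^2 * 24 mod 31 = 24^2 * 24 = 18*24 = 29
  bit 2 = 0: r = r^2 mod 31 = 29^2 = 4
  bit 3 = 0: r = r^2 mod 31 = 4^2 = 16
  bit 4 = 0: r = r^2 mod 31 = 16^2 = 8
  -> A = 8
B = 24^11 mod 31  (bits of 11 = 1011)
  bit 0 = 1: r = r^2 * 24 mod 31 = 1^2 * 24 = 1*24 = 24
  bit 1 = 0: r = r^2 mod 31 = 24^2 = 18
  bit 2 = 1: r = r^2 * 24 mod 31 = 18^2 * 24 = 14*24 = 26
  bit 3 = 1: r = r^2 * 24 mod 31 = 26^2 * 24 = 25*24 = 11
  -> B = 11
s = B^a = 11^24 mod 31  (bits of 24 = 11000)
  bit 0 = 1: r = r^2 * 11 mod 31 = 1^2 * 11 = 1*11 = 11
  bit 1 = 1: r = r^2 * 11 mod 31 = 11^2 * 11 = 28*11 = 29
  bit 2 = 0: r = r^2 mod 31 = 29^2 = 4
  bit 3 = 0: r = r^2 mod 31 = 4^2 = 16
  bit 4 = 0: r = r^2 mod 31 = 16^2 = 8
  -> s = B^a = 8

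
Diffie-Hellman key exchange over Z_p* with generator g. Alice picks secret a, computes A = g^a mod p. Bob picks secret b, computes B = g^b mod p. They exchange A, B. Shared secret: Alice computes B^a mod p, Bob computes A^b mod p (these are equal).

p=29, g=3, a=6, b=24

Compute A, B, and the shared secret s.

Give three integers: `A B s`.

A = 3^6 mod 29  (bits of 6 = 110)
  bit 0 = 1: r = r^2 * 3 mod 29 = 1^2 * 3 = 1*3 = 3
  bit 1 = 1: r = r^2 * 3 mod 29 = 3^2 * 3 = 9*3 = 27
  bit 2 = 0: r = r^2 mod 29 = 27^2 = 4
  -> A = 4
B = 3^24 mod 29  (bits of 24 = 11000)
  bit 0 = 1: r = r^2 * 3 mod 29 = 1^2 * 3 = 1*3 = 3
  bit 1 = 1: r = r^2 * 3 mod 29 = 3^2 * 3 = 9*3 = 27
  bit 2 = 0: r = r^2 mod 29 = 27^2 = 4
  bit 3 = 0: r = r^2 mod 29 = 4^2 = 16
  bit 4 = 0: r = r^2 mod 29 = 16^2 = 24
  -> B = 24
s = B^a = 24^6 mod 29  (bits of 6 = 110)
  bit 0 = 1: r = r^2 * 24 mod 29 = 1^2 * 24 = 1*24 = 24
  bit 1 = 1: r = r^2 * 24 mod 29 = 24^2 * 24 = 25*24 = 20
  bit 2 = 0: r = r^2 mod 29 = 20^2 = 23
  -> s = B^a = 23

Answer: 4 24 23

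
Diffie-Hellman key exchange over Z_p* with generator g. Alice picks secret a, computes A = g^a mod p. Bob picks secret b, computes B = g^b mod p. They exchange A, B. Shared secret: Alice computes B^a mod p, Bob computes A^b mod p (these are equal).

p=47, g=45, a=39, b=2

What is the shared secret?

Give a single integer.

Answer: 42

Derivation:
A = 45^39 mod 47  (bits of 39 = 100111)
  bit 0 = 1: r = r^2 * 45 mod 47 = 1^2 * 45 = 1*45 = 45
  bit 1 = 0: r = r^2 mod 47 = 45^2 = 4
  bit 2 = 0: r = r^2 mod 47 = 4^2 = 16
  bit 3 = 1: r = r^2 * 45 mod 47 = 16^2 * 45 = 21*45 = 5
  bit 4 = 1: r = r^2 * 45 mod 47 = 5^2 * 45 = 25*45 = 44
  bit 5 = 1: r = r^2 * 45 mod 47 = 44^2 * 45 = 9*45 = 29
  -> A = 29
B = 45^2 mod 47  (bits of 2 = 10)
  bit 0 = 1: r = r^2 * 45 mod 47 = 1^2 * 45 = 1*45 = 45
  bit 1 = 0: r = r^2 mod 47 = 45^2 = 4
  -> B = 4
s = B^a = 4^39 mod 47  (bits of 39 = 100111)
  bit 0 = 1: r = r^2 * 4 mod 47 = 1^2 * 4 = 1*4 = 4
  bit 1 = 0: r = r^2 mod 47 = 4^2 = 16
  bit 2 = 0: r = r^2 mod 47 = 16^2 = 21
  bit 3 = 1: r = r^2 * 4 mod 47 = 21^2 * 4 = 18*4 = 25
  bit 4 = 1: r = r^2 * 4 mod 47 = 25^2 * 4 = 14*4 = 9
  bit 5 = 1: r = r^2 * 4 mod 47 = 9^2 * 4 = 34*4 = 42
  -> s = B^a = 42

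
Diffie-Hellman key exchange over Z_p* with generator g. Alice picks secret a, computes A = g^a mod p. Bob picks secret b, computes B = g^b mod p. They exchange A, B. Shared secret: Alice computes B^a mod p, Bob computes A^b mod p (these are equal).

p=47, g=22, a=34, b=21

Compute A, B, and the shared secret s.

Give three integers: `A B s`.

Answer: 28 10 25

Derivation:
A = 22^34 mod 47  (bits of 34 = 100010)
  bit 0 = 1: r = r^2 * 22 mod 47 = 1^2 * 22 = 1*22 = 22
  bit 1 = 0: r = r^2 mod 47 = 22^2 = 14
  bit 2 = 0: r = r^2 mod 47 = 14^2 = 8
  bit 3 = 0: r = r^2 mod 47 = 8^2 = 17
  bit 4 = 1: r = r^2 * 22 mod 47 = 17^2 * 22 = 7*22 = 13
  bit 5 = 0: r = r^2 mod 47 = 13^2 = 28
  -> A = 28
B = 22^21 mod 47  (bits of 21 = 10101)
  bit 0 = 1: r = r^2 * 22 mod 47 = 1^2 * 22 = 1*22 = 22
  bit 1 = 0: r = r^2 mod 47 = 22^2 = 14
  bit 2 = 1: r = r^2 * 22 mod 47 = 14^2 * 22 = 8*22 = 35
  bit 3 = 0: r = r^2 mod 47 = 35^2 = 3
  bit 4 = 1: r = r^2 * 22 mod 47 = 3^2 * 22 = 9*22 = 10
  -> B = 10
s = B^a = 10^34 mod 47  (bits of 34 = 100010)
  bit 0 = 1: r = r^2 * 10 mod 47 = 1^2 * 10 = 1*10 = 10
  bit 1 = 0: r = r^2 mod 47 = 10^2 = 6
  bit 2 = 0: r = r^2 mod 47 = 6^2 = 36
  bit 3 = 0: r = r^2 mod 47 = 36^2 = 27
  bit 4 = 1: r = r^2 * 10 mod 47 = 27^2 * 10 = 24*10 = 5
  bit 5 = 0: r = r^2 mod 47 = 5^2 = 25
  -> s = B^a = 25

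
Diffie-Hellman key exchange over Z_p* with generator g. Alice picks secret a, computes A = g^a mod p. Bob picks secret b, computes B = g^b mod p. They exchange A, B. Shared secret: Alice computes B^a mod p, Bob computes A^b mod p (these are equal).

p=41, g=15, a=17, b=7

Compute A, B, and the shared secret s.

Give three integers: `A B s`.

Answer: 22 34 11

Derivation:
A = 15^17 mod 41  (bits of 17 = 10001)
  bit 0 = 1: r = r^2 * 15 mod 41 = 1^2 * 15 = 1*15 = 15
  bit 1 = 0: r = r^2 mod 41 = 15^2 = 20
  bit 2 = 0: r = r^2 mod 41 = 20^2 = 31
  bit 3 = 0: r = r^2 mod 41 = 31^2 = 18
  bit 4 = 1: r = r^2 * 15 mod 41 = 18^2 * 15 = 37*15 = 22
  -> A = 22
B = 15^7 mod 41  (bits of 7 = 111)
  bit 0 = 1: r = r^2 * 15 mod 41 = 1^2 * 15 = 1*15 = 15
  bit 1 = 1: r = r^2 * 15 mod 41 = 15^2 * 15 = 20*15 = 13
  bit 2 = 1: r = r^2 * 15 mod 41 = 13^2 * 15 = 5*15 = 34
  -> B = 34
s = B^a = 34^17 mod 41  (bits of 17 = 10001)
  bit 0 = 1: r = r^2 * 34 mod 41 = 1^2 * 34 = 1*34 = 34
  bit 1 = 0: r = r^2 mod 41 = 34^2 = 8
  bit 2 = 0: r = r^2 mod 41 = 8^2 = 23
  bit 3 = 0: r = r^2 mod 41 = 23^2 = 37
  bit 4 = 1: r = r^2 * 34 mod 41 = 37^2 * 34 = 16*34 = 11
  -> s = B^a = 11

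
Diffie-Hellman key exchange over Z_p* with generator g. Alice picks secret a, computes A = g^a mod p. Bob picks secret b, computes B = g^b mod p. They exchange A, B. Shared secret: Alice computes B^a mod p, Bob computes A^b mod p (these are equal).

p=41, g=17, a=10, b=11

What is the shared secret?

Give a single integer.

Answer: 9

Derivation:
A = 17^10 mod 41  (bits of 10 = 1010)
  bit 0 = 1: r = r^2 * 17 mod 41 = 1^2 * 17 = 1*17 = 17
  bit 1 = 0: r = r^2 mod 41 = 17^2 = 2
  bit 2 = 1: r = r^2 * 17 mod 41 = 2^2 * 17 = 4*17 = 27
  bit 3 = 0: r = r^2 mod 41 = 27^2 = 32
  -> A = 32
B = 17^11 mod 41  (bits of 11 = 1011)
  bit 0 = 1: r = r^2 * 17 mod 41 = 1^2 * 17 = 1*17 = 17
  bit 1 = 0: r = r^2 mod 41 = 17^2 = 2
  bit 2 = 1: r = r^2 * 17 mod 41 = 2^2 * 17 = 4*17 = 27
  bit 3 = 1: r = r^2 * 17 mod 41 = 27^2 * 17 = 32*17 = 11
  -> B = 11
s = B^a = 11^10 mod 41  (bits of 10 = 1010)
  bit 0 = 1: r = r^2 * 11 mod 41 = 1^2 * 11 = 1*11 = 11
  bit 1 = 0: r = r^2 mod 41 = 11^2 = 39
  bit 2 = 1: r = r^2 * 11 mod 41 = 39^2 * 11 = 4*11 = 3
  bit 3 = 0: r = r^2 mod 41 = 3^2 = 9
  -> s = B^a = 9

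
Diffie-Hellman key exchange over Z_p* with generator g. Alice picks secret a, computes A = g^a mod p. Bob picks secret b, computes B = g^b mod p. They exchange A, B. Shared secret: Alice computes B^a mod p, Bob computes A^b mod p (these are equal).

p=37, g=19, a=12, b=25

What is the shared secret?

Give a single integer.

Answer: 10

Derivation:
A = 19^12 mod 37  (bits of 12 = 1100)
  bit 0 = 1: r = r^2 * 19 mod 37 = 1^2 * 19 = 1*19 = 19
  bit 1 = 1: r = r^2 * 19 mod 37 = 19^2 * 19 = 28*19 = 14
  bit 2 = 0: r = r^2 mod 37 = 14^2 = 11
  bit 3 = 0: r = r^2 mod 37 = 11^2 = 10
  -> A = 10
B = 19^25 mod 37  (bits of 25 = 11001)
  bit 0 = 1: r = r^2 * 19 mod 37 = 1^2 * 19 = 1*19 = 19
  bit 1 = 1: r = r^2 * 19 mod 37 = 19^2 * 19 = 28*19 = 14
  bit 2 = 0: r = r^2 mod 37 = 14^2 = 11
  bit 3 = 0: r = r^2 mod 37 = 11^2 = 10
  bit 4 = 1: r = r^2 * 19 mod 37 = 10^2 * 19 = 26*19 = 13
  -> B = 13
s = B^a = 13^12 mod 37  (bits of 12 = 1100)
  bit 0 = 1: r = r^2 * 13 mod 37 = 1^2 * 13 = 1*13 = 13
  bit 1 = 1: r = r^2 * 13 mod 37 = 13^2 * 13 = 21*13 = 14
  bit 2 = 0: r = r^2 mod 37 = 14^2 = 11
  bit 3 = 0: r = r^2 mod 37 = 11^2 = 10
  -> s = B^a = 10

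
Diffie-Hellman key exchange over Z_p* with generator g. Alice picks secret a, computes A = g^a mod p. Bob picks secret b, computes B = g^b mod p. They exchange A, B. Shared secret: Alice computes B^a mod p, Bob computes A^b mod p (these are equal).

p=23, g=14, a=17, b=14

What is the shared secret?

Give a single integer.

A = 14^17 mod 23  (bits of 17 = 10001)
  bit 0 = 1: r = r^2 * 14 mod 23 = 1^2 * 14 = 1*14 = 14
  bit 1 = 0: r = r^2 mod 23 = 14^2 = 12
  bit 2 = 0: r = r^2 mod 23 = 12^2 = 6
  bit 3 = 0: r = r^2 mod 23 = 6^2 = 13
  bit 4 = 1: r = r^2 * 14 mod 23 = 13^2 * 14 = 8*14 = 20
  -> A = 20
B = 14^14 mod 23  (bits of 14 = 1110)
  bit 0 = 1: r = r^2 * 14 mod 23 = 1^2 * 14 = 1*14 = 14
  bit 1 = 1: r = r^2 * 14 mod 23 = 14^2 * 14 = 12*14 = 7
  bit 2 = 1: r = r^2 * 14 mod 23 = 7^2 * 14 = 3*14 = 19
  bit 3 = 0: r = r^2 mod 23 = 19^2 = 16
  -> B = 16
s = B^a = 16^17 mod 23  (bits of 17 = 10001)
  bit 0 = 1: r = r^2 * 16 mod 23 = 1^2 * 16 = 1*16 = 16
  bit 1 = 0: r = r^2 mod 23 = 16^2 = 3
  bit 2 = 0: r = r^2 mod 23 = 3^2 = 9
  bit 3 = 0: r = r^2 mod 23 = 9^2 = 12
  bit 4 = 1: r = r^2 * 16 mod 23 = 12^2 * 16 = 6*16 = 4
  -> s = B^a = 4

Answer: 4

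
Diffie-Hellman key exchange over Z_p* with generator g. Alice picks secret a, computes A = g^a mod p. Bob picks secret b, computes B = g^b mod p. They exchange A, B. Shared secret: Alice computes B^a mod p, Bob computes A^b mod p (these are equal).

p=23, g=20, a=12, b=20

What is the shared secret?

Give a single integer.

A = 20^12 mod 23  (bits of 12 = 1100)
  bit 0 = 1: r = r^2 * 20 mod 23 = 1^2 * 20 = 1*20 = 20
  bit 1 = 1: r = r^2 * 20 mod 23 = 20^2 * 20 = 9*20 = 19
  bit 2 = 0: r = r^2 mod 23 = 19^2 = 16
  bit 3 = 0: r = r^2 mod 23 = 16^2 = 3
  -> A = 3
B = 20^20 mod 23  (bits of 20 = 10100)
  bit 0 = 1: r = r^2 * 20 mod 23 = 1^2 * 20 = 1*20 = 20
  bit 1 = 0: r = r^2 mod 23 = 20^2 = 9
  bit 2 = 1: r = r^2 * 20 mod 23 = 9^2 * 20 = 12*20 = 10
  bit 3 = 0: r = r^2 mod 23 = 10^2 = 8
  bit 4 = 0: r = r^2 mod 23 = 8^2 = 18
  -> B = 18
s = B^a = 18^12 mod 23  (bits of 12 = 1100)
  bit 0 = 1: r = r^2 * 18 mod 23 = 1^2 * 18 = 1*18 = 18
  bit 1 = 1: r = r^2 * 18 mod 23 = 18^2 * 18 = 2*18 = 13
  bit 2 = 0: r = r^2 mod 23 = 13^2 = 8
  bit 3 = 0: r = r^2 mod 23 = 8^2 = 18
  -> s = B^a = 18

Answer: 18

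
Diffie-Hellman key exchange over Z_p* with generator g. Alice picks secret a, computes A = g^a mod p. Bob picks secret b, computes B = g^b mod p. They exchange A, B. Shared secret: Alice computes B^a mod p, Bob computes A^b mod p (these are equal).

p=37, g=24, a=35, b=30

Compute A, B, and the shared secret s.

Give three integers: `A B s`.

A = 24^35 mod 37  (bits of 35 = 100011)
  bit 0 = 1: r = r^2 * 24 mod 37 = 1^2 * 24 = 1*24 = 24
  bit 1 = 0: r = r^2 mod 37 = 24^2 = 21
  bit 2 = 0: r = r^2 mod 37 = 21^2 = 34
  bit 3 = 0: r = r^2 mod 37 = 34^2 = 9
  bit 4 = 1: r = r^2 * 24 mod 37 = 9^2 * 24 = 7*24 = 20
  bit 5 = 1: r = r^2 * 24 mod 37 = 20^2 * 24 = 30*24 = 17
  -> A = 17
B = 24^30 mod 37  (bits of 30 = 11110)
  bit 0 = 1: r = r^2 * 24 mod 37 = 1^2 * 24 = 1*24 = 24
  bit 1 = 1: r = r^2 * 24 mod 37 = 24^2 * 24 = 21*24 = 23
  bit 2 = 1: r = r^2 * 24 mod 37 = 23^2 * 24 = 11*24 = 5
  bit 3 = 1: r = r^2 * 24 mod 37 = 5^2 * 24 = 25*24 = 8
  bit 4 = 0: r = r^2 mod 37 = 8^2 = 27
  -> B = 27
s = B^a = 27^35 mod 37  (bits of 35 = 100011)
  bit 0 = 1: r = r^2 * 27 mod 37 = 1^2 * 27 = 1*27 = 27
  bit 1 = 0: r = r^2 mod 37 = 27^2 = 26
  bit 2 = 0: r = r^2 mod 37 = 26^2 = 10
  bit 3 = 0: r = r^2 mod 37 = 10^2 = 26
  bit 4 = 1: r = r^2 * 27 mod 37 = 26^2 * 27 = 10*27 = 11
  bit 5 = 1: r = r^2 * 27 mod 37 = 11^2 * 27 = 10*27 = 11
  -> s = B^a = 11

Answer: 17 27 11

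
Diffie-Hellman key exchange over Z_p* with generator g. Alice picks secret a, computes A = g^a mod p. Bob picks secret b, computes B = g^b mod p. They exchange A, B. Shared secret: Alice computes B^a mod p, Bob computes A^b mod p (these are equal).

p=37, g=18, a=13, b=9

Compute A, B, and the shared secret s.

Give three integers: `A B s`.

A = 18^13 mod 37  (bits of 13 = 1101)
  bit 0 = 1: r = r^2 * 18 mod 37 = 1^2 * 18 = 1*18 = 18
  bit 1 = 1: r = r^2 * 18 mod 37 = 18^2 * 18 = 28*18 = 23
  bit 2 = 0: r = r^2 mod 37 = 23^2 = 11
  bit 3 = 1: r = r^2 * 18 mod 37 = 11^2 * 18 = 10*18 = 32
  -> A = 32
B = 18^9 mod 37  (bits of 9 = 1001)
  bit 0 = 1: r = r^2 * 18 mod 37 = 1^2 * 18 = 1*18 = 18
  bit 1 = 0: r = r^2 mod 37 = 18^2 = 28
  bit 2 = 0: r = r^2 mod 37 = 28^2 = 7
  bit 3 = 1: r = r^2 * 18 mod 37 = 7^2 * 18 = 12*18 = 31
  -> B = 31
s = B^a = 31^13 mod 37  (bits of 13 = 1101)
  bit 0 = 1: r = r^2 * 31 mod 37 = 1^2 * 31 = 1*31 = 31
  bit 1 = 1: r = r^2 * 31 mod 37 = 31^2 * 31 = 36*31 = 6
  bit 2 = 0: r = r^2 mod 37 = 6^2 = 36
  bit 3 = 1: r = r^2 * 31 mod 37 = 36^2 * 31 = 1*31 = 31
  -> s = B^a = 31

Answer: 32 31 31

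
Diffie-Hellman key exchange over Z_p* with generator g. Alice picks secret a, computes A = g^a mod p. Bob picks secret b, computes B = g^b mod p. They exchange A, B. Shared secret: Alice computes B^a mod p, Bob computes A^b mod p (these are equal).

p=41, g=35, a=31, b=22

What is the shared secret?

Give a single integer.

Answer: 36

Derivation:
A = 35^31 mod 41  (bits of 31 = 11111)
  bit 0 = 1: r = r^2 * 35 mod 41 = 1^2 * 35 = 1*35 = 35
  bit 1 = 1: r = r^2 * 35 mod 41 = 35^2 * 35 = 36*35 = 30
  bit 2 = 1: r = r^2 * 35 mod 41 = 30^2 * 35 = 39*35 = 12
  bit 3 = 1: r = r^2 * 35 mod 41 = 12^2 * 35 = 21*35 = 38
  bit 4 = 1: r = r^2 * 35 mod 41 = 38^2 * 35 = 9*35 = 28
  -> A = 28
B = 35^22 mod 41  (bits of 22 = 10110)
  bit 0 = 1: r = r^2 * 35 mod 41 = 1^2 * 35 = 1*35 = 35
  bit 1 = 0: r = r^2 mod 41 = 35^2 = 36
  bit 2 = 1: r = r^2 * 35 mod 41 = 36^2 * 35 = 25*35 = 14
  bit 3 = 1: r = r^2 * 35 mod 41 = 14^2 * 35 = 32*35 = 13
  bit 4 = 0: r = r^2 mod 41 = 13^2 = 5
  -> B = 5
s = B^a = 5^31 mod 41  (bits of 31 = 11111)
  bit 0 = 1: r = r^2 * 5 mod 41 = 1^2 * 5 = 1*5 = 5
  bit 1 = 1: r = r^2 * 5 mod 41 = 5^2 * 5 = 25*5 = 2
  bit 2 = 1: r = r^2 * 5 mod 41 = 2^2 * 5 = 4*5 = 20
  bit 3 = 1: r = r^2 * 5 mod 41 = 20^2 * 5 = 31*5 = 32
  bit 4 = 1: r = r^2 * 5 mod 41 = 32^2 * 5 = 40*5 = 36
  -> s = B^a = 36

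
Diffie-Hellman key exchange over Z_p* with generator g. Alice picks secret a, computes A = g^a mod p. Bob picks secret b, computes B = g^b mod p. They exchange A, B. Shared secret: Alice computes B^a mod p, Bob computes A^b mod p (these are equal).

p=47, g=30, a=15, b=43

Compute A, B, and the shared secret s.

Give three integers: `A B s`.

A = 30^15 mod 47  (bits of 15 = 1111)
  bit 0 = 1: r = r^2 * 30 mod 47 = 1^2 * 30 = 1*30 = 30
  bit 1 = 1: r = r^2 * 30 mod 47 = 30^2 * 30 = 7*30 = 22
  bit 2 = 1: r = r^2 * 30 mod 47 = 22^2 * 30 = 14*30 = 44
  bit 3 = 1: r = r^2 * 30 mod 47 = 44^2 * 30 = 9*30 = 35
  -> A = 35
B = 30^43 mod 47  (bits of 43 = 101011)
  bit 0 = 1: r = r^2 * 30 mod 47 = 1^2 * 30 = 1*30 = 30
  bit 1 = 0: r = r^2 mod 47 = 30^2 = 7
  bit 2 = 1: r = r^2 * 30 mod 47 = 7^2 * 30 = 2*30 = 13
  bit 3 = 0: r = r^2 mod 47 = 13^2 = 28
  bit 4 = 1: r = r^2 * 30 mod 47 = 28^2 * 30 = 32*30 = 20
  bit 5 = 1: r = r^2 * 30 mod 47 = 20^2 * 30 = 24*30 = 15
  -> B = 15
s = B^a = 15^15 mod 47  (bits of 15 = 1111)
  bit 0 = 1: r = r^2 * 15 mod 47 = 1^2 * 15 = 1*15 = 15
  bit 1 = 1: r = r^2 * 15 mod 47 = 15^2 * 15 = 37*15 = 38
  bit 2 = 1: r = r^2 * 15 mod 47 = 38^2 * 15 = 34*15 = 40
  bit 3 = 1: r = r^2 * 15 mod 47 = 40^2 * 15 = 2*15 = 30
  -> s = B^a = 30

Answer: 35 15 30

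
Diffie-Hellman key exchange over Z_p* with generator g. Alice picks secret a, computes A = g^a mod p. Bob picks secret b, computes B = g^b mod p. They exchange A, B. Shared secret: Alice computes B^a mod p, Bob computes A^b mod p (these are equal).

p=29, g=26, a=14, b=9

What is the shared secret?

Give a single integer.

Answer: 28

Derivation:
A = 26^14 mod 29  (bits of 14 = 1110)
  bit 0 = 1: r = r^2 * 26 mod 29 = 1^2 * 26 = 1*26 = 26
  bit 1 = 1: r = r^2 * 26 mod 29 = 26^2 * 26 = 9*26 = 2
  bit 2 = 1: r = r^2 * 26 mod 29 = 2^2 * 26 = 4*26 = 17
  bit 3 = 0: r = r^2 mod 29 = 17^2 = 28
  -> A = 28
B = 26^9 mod 29  (bits of 9 = 1001)
  bit 0 = 1: r = r^2 * 26 mod 29 = 1^2 * 26 = 1*26 = 26
  bit 1 = 0: r = r^2 mod 29 = 26^2 = 9
  bit 2 = 0: r = r^2 mod 29 = 9^2 = 23
  bit 3 = 1: r = r^2 * 26 mod 29 = 23^2 * 26 = 7*26 = 8
  -> B = 8
s = B^a = 8^14 mod 29  (bits of 14 = 1110)
  bit 0 = 1: r = r^2 * 8 mod 29 = 1^2 * 8 = 1*8 = 8
  bit 1 = 1: r = r^2 * 8 mod 29 = 8^2 * 8 = 6*8 = 19
  bit 2 = 1: r = r^2 * 8 mod 29 = 19^2 * 8 = 13*8 = 17
  bit 3 = 0: r = r^2 mod 29 = 17^2 = 28
  -> s = B^a = 28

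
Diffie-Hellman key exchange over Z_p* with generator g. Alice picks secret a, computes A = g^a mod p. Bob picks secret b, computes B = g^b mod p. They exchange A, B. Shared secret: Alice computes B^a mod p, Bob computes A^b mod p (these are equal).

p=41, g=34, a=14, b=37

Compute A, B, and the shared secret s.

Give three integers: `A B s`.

A = 34^14 mod 41  (bits of 14 = 1110)
  bit 0 = 1: r = r^2 * 34 mod 41 = 1^2 * 34 = 1*34 = 34
  bit 1 = 1: r = r^2 * 34 mod 41 = 34^2 * 34 = 8*34 = 26
  bit 2 = 1: r = r^2 * 34 mod 41 = 26^2 * 34 = 20*34 = 24
  bit 3 = 0: r = r^2 mod 41 = 24^2 = 2
  -> A = 2
B = 34^37 mod 41  (bits of 37 = 100101)
  bit 0 = 1: r = r^2 * 34 mod 41 = 1^2 * 34 = 1*34 = 34
  bit 1 = 0: r = r^2 mod 41 = 34^2 = 8
  bit 2 = 0: r = r^2 mod 41 = 8^2 = 23
  bit 3 = 1: r = r^2 * 34 mod 41 = 23^2 * 34 = 37*34 = 28
  bit 4 = 0: r = r^2 mod 41 = 28^2 = 5
  bit 5 = 1: r = r^2 * 34 mod 41 = 5^2 * 34 = 25*34 = 30
  -> B = 30
s = B^a = 30^14 mod 41  (bits of 14 = 1110)
  bit 0 = 1: r = r^2 * 30 mod 41 = 1^2 * 30 = 1*30 = 30
  bit 1 = 1: r = r^2 * 30 mod 41 = 30^2 * 30 = 39*30 = 22
  bit 2 = 1: r = r^2 * 30 mod 41 = 22^2 * 30 = 33*30 = 6
  bit 3 = 0: r = r^2 mod 41 = 6^2 = 36
  -> s = B^a = 36

Answer: 2 30 36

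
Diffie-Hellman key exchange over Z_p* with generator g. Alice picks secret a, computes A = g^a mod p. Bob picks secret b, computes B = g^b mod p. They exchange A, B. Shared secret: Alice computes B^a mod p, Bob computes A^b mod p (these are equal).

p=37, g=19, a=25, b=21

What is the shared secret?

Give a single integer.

Answer: 23

Derivation:
A = 19^25 mod 37  (bits of 25 = 11001)
  bit 0 = 1: r = r^2 * 19 mod 37 = 1^2 * 19 = 1*19 = 19
  bit 1 = 1: r = r^2 * 19 mod 37 = 19^2 * 19 = 28*19 = 14
  bit 2 = 0: r = r^2 mod 37 = 14^2 = 11
  bit 3 = 0: r = r^2 mod 37 = 11^2 = 10
  bit 4 = 1: r = r^2 * 19 mod 37 = 10^2 * 19 = 26*19 = 13
  -> A = 13
B = 19^21 mod 37  (bits of 21 = 10101)
  bit 0 = 1: r = r^2 * 19 mod 37 = 1^2 * 19 = 1*19 = 19
  bit 1 = 0: r = r^2 mod 37 = 19^2 = 28
  bit 2 = 1: r = r^2 * 19 mod 37 = 28^2 * 19 = 7*19 = 22
  bit 3 = 0: r = r^2 mod 37 = 22^2 = 3
  bit 4 = 1: r = r^2 * 19 mod 37 = 3^2 * 19 = 9*19 = 23
  -> B = 23
s = B^a = 23^25 mod 37  (bits of 25 = 11001)
  bit 0 = 1: r = r^2 * 23 mod 37 = 1^2 * 23 = 1*23 = 23
  bit 1 = 1: r = r^2 * 23 mod 37 = 23^2 * 23 = 11*23 = 31
  bit 2 = 0: r = r^2 mod 37 = 31^2 = 36
  bit 3 = 0: r = r^2 mod 37 = 36^2 = 1
  bit 4 = 1: r = r^2 * 23 mod 37 = 1^2 * 23 = 1*23 = 23
  -> s = B^a = 23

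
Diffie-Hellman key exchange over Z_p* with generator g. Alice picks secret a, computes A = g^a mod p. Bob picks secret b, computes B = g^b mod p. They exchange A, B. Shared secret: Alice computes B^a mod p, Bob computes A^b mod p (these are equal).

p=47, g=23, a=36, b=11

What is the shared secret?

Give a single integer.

Answer: 25

Derivation:
A = 23^36 mod 47  (bits of 36 = 100100)
  bit 0 = 1: r = r^2 * 23 mod 47 = 1^2 * 23 = 1*23 = 23
  bit 1 = 0: r = r^2 mod 47 = 23^2 = 12
  bit 2 = 0: r = r^2 mod 47 = 12^2 = 3
  bit 3 = 1: r = r^2 * 23 mod 47 = 3^2 * 23 = 9*23 = 19
  bit 4 = 0: r = r^2 mod 47 = 19^2 = 32
  bit 5 = 0: r = r^2 mod 47 = 32^2 = 37
  -> A = 37
B = 23^11 mod 47  (bits of 11 = 1011)
  bit 0 = 1: r = r^2 * 23 mod 47 = 1^2 * 23 = 1*23 = 23
  bit 1 = 0: r = r^2 mod 47 = 23^2 = 12
  bit 2 = 1: r = r^2 * 23 mod 47 = 12^2 * 23 = 3*23 = 22
  bit 3 = 1: r = r^2 * 23 mod 47 = 22^2 * 23 = 14*23 = 40
  -> B = 40
s = B^a = 40^36 mod 47  (bits of 36 = 100100)
  bit 0 = 1: r = r^2 * 40 mod 47 = 1^2 * 40 = 1*40 = 40
  bit 1 = 0: r = r^2 mod 47 = 40^2 = 2
  bit 2 = 0: r = r^2 mod 47 = 2^2 = 4
  bit 3 = 1: r = r^2 * 40 mod 47 = 4^2 * 40 = 16*40 = 29
  bit 4 = 0: r = r^2 mod 47 = 29^2 = 42
  bit 5 = 0: r = r^2 mod 47 = 42^2 = 25
  -> s = B^a = 25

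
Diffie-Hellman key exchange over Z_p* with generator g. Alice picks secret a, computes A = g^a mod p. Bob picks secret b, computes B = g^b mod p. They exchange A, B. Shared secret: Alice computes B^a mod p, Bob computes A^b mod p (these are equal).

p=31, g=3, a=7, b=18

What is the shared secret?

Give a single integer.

Answer: 16

Derivation:
A = 3^7 mod 31  (bits of 7 = 111)
  bit 0 = 1: r = r^2 * 3 mod 31 = 1^2 * 3 = 1*3 = 3
  bit 1 = 1: r = r^2 * 3 mod 31 = 3^2 * 3 = 9*3 = 27
  bit 2 = 1: r = r^2 * 3 mod 31 = 27^2 * 3 = 16*3 = 17
  -> A = 17
B = 3^18 mod 31  (bits of 18 = 10010)
  bit 0 = 1: r = r^2 * 3 mod 31 = 1^2 * 3 = 1*3 = 3
  bit 1 = 0: r = r^2 mod 31 = 3^2 = 9
  bit 2 = 0: r = r^2 mod 31 = 9^2 = 19
  bit 3 = 1: r = r^2 * 3 mod 31 = 19^2 * 3 = 20*3 = 29
  bit 4 = 0: r = r^2 mod 31 = 29^2 = 4
  -> B = 4
s = B^a = 4^7 mod 31  (bits of 7 = 111)
  bit 0 = 1: r = r^2 * 4 mod 31 = 1^2 * 4 = 1*4 = 4
  bit 1 = 1: r = r^2 * 4 mod 31 = 4^2 * 4 = 16*4 = 2
  bit 2 = 1: r = r^2 * 4 mod 31 = 2^2 * 4 = 4*4 = 16
  -> s = B^a = 16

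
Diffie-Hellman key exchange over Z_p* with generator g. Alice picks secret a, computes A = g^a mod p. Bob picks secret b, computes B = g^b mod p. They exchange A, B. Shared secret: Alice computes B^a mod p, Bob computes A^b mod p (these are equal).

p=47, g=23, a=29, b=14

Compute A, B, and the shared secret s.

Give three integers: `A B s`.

Answer: 11 42 21

Derivation:
A = 23^29 mod 47  (bits of 29 = 11101)
  bit 0 = 1: r = r^2 * 23 mod 47 = 1^2 * 23 = 1*23 = 23
  bit 1 = 1: r = r^2 * 23 mod 47 = 23^2 * 23 = 12*23 = 41
  bit 2 = 1: r = r^2 * 23 mod 47 = 41^2 * 23 = 36*23 = 29
  bit 3 = 0: r = r^2 mod 47 = 29^2 = 42
  bit 4 = 1: r = r^2 * 23 mod 47 = 42^2 * 23 = 25*23 = 11
  -> A = 11
B = 23^14 mod 47  (bits of 14 = 1110)
  bit 0 = 1: r = r^2 * 23 mod 47 = 1^2 * 23 = 1*23 = 23
  bit 1 = 1: r = r^2 * 23 mod 47 = 23^2 * 23 = 12*23 = 41
  bit 2 = 1: r = r^2 * 23 mod 47 = 41^2 * 23 = 36*23 = 29
  bit 3 = 0: r = r^2 mod 47 = 29^2 = 42
  -> B = 42
s = B^a = 42^29 mod 47  (bits of 29 = 11101)
  bit 0 = 1: r = r^2 * 42 mod 47 = 1^2 * 42 = 1*42 = 42
  bit 1 = 1: r = r^2 * 42 mod 47 = 42^2 * 42 = 25*42 = 16
  bit 2 = 1: r = r^2 * 42 mod 47 = 16^2 * 42 = 21*42 = 36
  bit 3 = 0: r = r^2 mod 47 = 36^2 = 27
  bit 4 = 1: r = r^2 * 42 mod 47 = 27^2 * 42 = 24*42 = 21
  -> s = B^a = 21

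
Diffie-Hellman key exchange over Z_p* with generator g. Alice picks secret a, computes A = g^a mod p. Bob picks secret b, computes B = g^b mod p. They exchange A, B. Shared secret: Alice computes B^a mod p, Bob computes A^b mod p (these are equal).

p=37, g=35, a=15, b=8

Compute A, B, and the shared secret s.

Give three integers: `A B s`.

A = 35^15 mod 37  (bits of 15 = 1111)
  bit 0 = 1: r = r^2 * 35 mod 37 = 1^2 * 35 = 1*35 = 35
  bit 1 = 1: r = r^2 * 35 mod 37 = 35^2 * 35 = 4*35 = 29
  bit 2 = 1: r = r^2 * 35 mod 37 = 29^2 * 35 = 27*35 = 20
  bit 3 = 1: r = r^2 * 35 mod 37 = 20^2 * 35 = 30*35 = 14
  -> A = 14
B = 35^8 mod 37  (bits of 8 = 1000)
  bit 0 = 1: r = r^2 * 35 mod 37 = 1^2 * 35 = 1*35 = 35
  bit 1 = 0: r = r^2 mod 37 = 35^2 = 4
  bit 2 = 0: r = r^2 mod 37 = 4^2 = 16
  bit 3 = 0: r = r^2 mod 37 = 16^2 = 34
  -> B = 34
s = B^a = 34^15 mod 37  (bits of 15 = 1111)
  bit 0 = 1: r = r^2 * 34 mod 37 = 1^2 * 34 = 1*34 = 34
  bit 1 = 1: r = r^2 * 34 mod 37 = 34^2 * 34 = 9*34 = 10
  bit 2 = 1: r = r^2 * 34 mod 37 = 10^2 * 34 = 26*34 = 33
  bit 3 = 1: r = r^2 * 34 mod 37 = 33^2 * 34 = 16*34 = 26
  -> s = B^a = 26

Answer: 14 34 26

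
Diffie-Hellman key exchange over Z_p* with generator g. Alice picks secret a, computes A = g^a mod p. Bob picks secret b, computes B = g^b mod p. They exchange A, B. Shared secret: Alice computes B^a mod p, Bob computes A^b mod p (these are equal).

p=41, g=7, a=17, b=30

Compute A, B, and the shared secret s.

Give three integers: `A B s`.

Answer: 30 32 32

Derivation:
A = 7^17 mod 41  (bits of 17 = 10001)
  bit 0 = 1: r = r^2 * 7 mod 41 = 1^2 * 7 = 1*7 = 7
  bit 1 = 0: r = r^2 mod 41 = 7^2 = 8
  bit 2 = 0: r = r^2 mod 41 = 8^2 = 23
  bit 3 = 0: r = r^2 mod 41 = 23^2 = 37
  bit 4 = 1: r = r^2 * 7 mod 41 = 37^2 * 7 = 16*7 = 30
  -> A = 30
B = 7^30 mod 41  (bits of 30 = 11110)
  bit 0 = 1: r = r^2 * 7 mod 41 = 1^2 * 7 = 1*7 = 7
  bit 1 = 1: r = r^2 * 7 mod 41 = 7^2 * 7 = 8*7 = 15
  bit 2 = 1: r = r^2 * 7 mod 41 = 15^2 * 7 = 20*7 = 17
  bit 3 = 1: r = r^2 * 7 mod 41 = 17^2 * 7 = 2*7 = 14
  bit 4 = 0: r = r^2 mod 41 = 14^2 = 32
  -> B = 32
s = B^a = 32^17 mod 41  (bits of 17 = 10001)
  bit 0 = 1: r = r^2 * 32 mod 41 = 1^2 * 32 = 1*32 = 32
  bit 1 = 0: r = r^2 mod 41 = 32^2 = 40
  bit 2 = 0: r = r^2 mod 41 = 40^2 = 1
  bit 3 = 0: r = r^2 mod 41 = 1^2 = 1
  bit 4 = 1: r = r^2 * 32 mod 41 = 1^2 * 32 = 1*32 = 32
  -> s = B^a = 32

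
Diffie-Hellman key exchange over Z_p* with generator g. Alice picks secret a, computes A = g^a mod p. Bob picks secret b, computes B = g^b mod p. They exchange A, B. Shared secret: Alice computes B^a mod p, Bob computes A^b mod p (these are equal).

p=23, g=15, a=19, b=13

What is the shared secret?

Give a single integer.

Answer: 7

Derivation:
A = 15^19 mod 23  (bits of 19 = 10011)
  bit 0 = 1: r = r^2 * 15 mod 23 = 1^2 * 15 = 1*15 = 15
  bit 1 = 0: r = r^2 mod 23 = 15^2 = 18
  bit 2 = 0: r = r^2 mod 23 = 18^2 = 2
  bit 3 = 1: r = r^2 * 15 mod 23 = 2^2 * 15 = 4*15 = 14
  bit 4 = 1: r = r^2 * 15 mod 23 = 14^2 * 15 = 12*15 = 19
  -> A = 19
B = 15^13 mod 23  (bits of 13 = 1101)
  bit 0 = 1: r = r^2 * 15 mod 23 = 1^2 * 15 = 1*15 = 15
  bit 1 = 1: r = r^2 * 15 mod 23 = 15^2 * 15 = 18*15 = 17
  bit 2 = 0: r = r^2 mod 23 = 17^2 = 13
  bit 3 = 1: r = r^2 * 15 mod 23 = 13^2 * 15 = 8*15 = 5
  -> B = 5
s = B^a = 5^19 mod 23  (bits of 19 = 10011)
  bit 0 = 1: r = r^2 * 5 mod 23 = 1^2 * 5 = 1*5 = 5
  bit 1 = 0: r = r^2 mod 23 = 5^2 = 2
  bit 2 = 0: r = r^2 mod 23 = 2^2 = 4
  bit 3 = 1: r = r^2 * 5 mod 23 = 4^2 * 5 = 16*5 = 11
  bit 4 = 1: r = r^2 * 5 mod 23 = 11^2 * 5 = 6*5 = 7
  -> s = B^a = 7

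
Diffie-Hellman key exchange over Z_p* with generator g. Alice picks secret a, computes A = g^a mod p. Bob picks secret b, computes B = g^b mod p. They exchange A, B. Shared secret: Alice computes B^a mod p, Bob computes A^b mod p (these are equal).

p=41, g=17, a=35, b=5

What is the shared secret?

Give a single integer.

Answer: 3

Derivation:
A = 17^35 mod 41  (bits of 35 = 100011)
  bit 0 = 1: r = r^2 * 17 mod 41 = 1^2 * 17 = 1*17 = 17
  bit 1 = 0: r = r^2 mod 41 = 17^2 = 2
  bit 2 = 0: r = r^2 mod 41 = 2^2 = 4
  bit 3 = 0: r = r^2 mod 41 = 4^2 = 16
  bit 4 = 1: r = r^2 * 17 mod 41 = 16^2 * 17 = 10*17 = 6
  bit 5 = 1: r = r^2 * 17 mod 41 = 6^2 * 17 = 36*17 = 38
  -> A = 38
B = 17^5 mod 41  (bits of 5 = 101)
  bit 0 = 1: r = r^2 * 17 mod 41 = 1^2 * 17 = 1*17 = 17
  bit 1 = 0: r = r^2 mod 41 = 17^2 = 2
  bit 2 = 1: r = r^2 * 17 mod 41 = 2^2 * 17 = 4*17 = 27
  -> B = 27
s = B^a = 27^35 mod 41  (bits of 35 = 100011)
  bit 0 = 1: r = r^2 * 27 mod 41 = 1^2 * 27 = 1*27 = 27
  bit 1 = 0: r = r^2 mod 41 = 27^2 = 32
  bit 2 = 0: r = r^2 mod 41 = 32^2 = 40
  bit 3 = 0: r = r^2 mod 41 = 40^2 = 1
  bit 4 = 1: r = r^2 * 27 mod 41 = 1^2 * 27 = 1*27 = 27
  bit 5 = 1: r = r^2 * 27 mod 41 = 27^2 * 27 = 32*27 = 3
  -> s = B^a = 3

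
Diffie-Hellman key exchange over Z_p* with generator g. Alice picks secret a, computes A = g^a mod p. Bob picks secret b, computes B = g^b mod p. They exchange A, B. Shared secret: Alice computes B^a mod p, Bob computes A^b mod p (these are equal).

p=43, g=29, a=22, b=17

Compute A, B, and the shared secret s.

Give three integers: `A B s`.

A = 29^22 mod 43  (bits of 22 = 10110)
  bit 0 = 1: r = r^2 * 29 mod 43 = 1^2 * 29 = 1*29 = 29
  bit 1 = 0: r = r^2 mod 43 = 29^2 = 24
  bit 2 = 1: r = r^2 * 29 mod 43 = 24^2 * 29 = 17*29 = 20
  bit 3 = 1: r = r^2 * 29 mod 43 = 20^2 * 29 = 13*29 = 33
  bit 4 = 0: r = r^2 mod 43 = 33^2 = 14
  -> A = 14
B = 29^17 mod 43  (bits of 17 = 10001)
  bit 0 = 1: r = r^2 * 29 mod 43 = 1^2 * 29 = 1*29 = 29
  bit 1 = 0: r = r^2 mod 43 = 29^2 = 24
  bit 2 = 0: r = r^2 mod 43 = 24^2 = 17
  bit 3 = 0: r = r^2 mod 43 = 17^2 = 31
  bit 4 = 1: r = r^2 * 29 mod 43 = 31^2 * 29 = 15*29 = 5
  -> B = 5
s = B^a = 5^22 mod 43  (bits of 22 = 10110)
  bit 0 = 1: r = r^2 * 5 mod 43 = 1^2 * 5 = 1*5 = 5
  bit 1 = 0: r = r^2 mod 43 = 5^2 = 25
  bit 2 = 1: r = r^2 * 5 mod 43 = 25^2 * 5 = 23*5 = 29
  bit 3 = 1: r = r^2 * 5 mod 43 = 29^2 * 5 = 24*5 = 34
  bit 4 = 0: r = r^2 mod 43 = 34^2 = 38
  -> s = B^a = 38

Answer: 14 5 38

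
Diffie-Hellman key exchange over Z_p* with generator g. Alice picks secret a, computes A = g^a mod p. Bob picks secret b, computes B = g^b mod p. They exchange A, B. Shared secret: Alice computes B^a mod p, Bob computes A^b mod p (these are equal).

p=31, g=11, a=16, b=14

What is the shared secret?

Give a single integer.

A = 11^16 mod 31  (bits of 16 = 10000)
  bit 0 = 1: r = r^2 * 11 mod 31 = 1^2 * 11 = 1*11 = 11
  bit 1 = 0: r = r^2 mod 31 = 11^2 = 28
  bit 2 = 0: r = r^2 mod 31 = 28^2 = 9
  bit 3 = 0: r = r^2 mod 31 = 9^2 = 19
  bit 4 = 0: r = r^2 mod 31 = 19^2 = 20
  -> A = 20
B = 11^14 mod 31  (bits of 14 = 1110)
  bit 0 = 1: r = r^2 * 11 mod 31 = 1^2 * 11 = 1*11 = 11
  bit 1 = 1: r = r^2 * 11 mod 31 = 11^2 * 11 = 28*11 = 29
  bit 2 = 1: r = r^2 * 11 mod 31 = 29^2 * 11 = 4*11 = 13
  bit 3 = 0: r = r^2 mod 31 = 13^2 = 14
  -> B = 14
s = B^a = 14^16 mod 31  (bits of 16 = 10000)
  bit 0 = 1: r = r^2 * 14 mod 31 = 1^2 * 14 = 1*14 = 14
  bit 1 = 0: r = r^2 mod 31 = 14^2 = 10
  bit 2 = 0: r = r^2 mod 31 = 10^2 = 7
  bit 3 = 0: r = r^2 mod 31 = 7^2 = 18
  bit 4 = 0: r = r^2 mod 31 = 18^2 = 14
  -> s = B^a = 14

Answer: 14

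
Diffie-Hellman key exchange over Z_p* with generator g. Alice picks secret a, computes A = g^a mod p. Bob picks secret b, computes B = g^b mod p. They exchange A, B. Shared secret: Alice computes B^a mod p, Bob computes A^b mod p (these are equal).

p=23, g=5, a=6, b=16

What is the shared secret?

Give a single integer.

A = 5^6 mod 23  (bits of 6 = 110)
  bit 0 = 1: r = r^2 * 5 mod 23 = 1^2 * 5 = 1*5 = 5
  bit 1 = 1: r = r^2 * 5 mod 23 = 5^2 * 5 = 2*5 = 10
  bit 2 = 0: r = r^2 mod 23 = 10^2 = 8
  -> A = 8
B = 5^16 mod 23  (bits of 16 = 10000)
  bit 0 = 1: r = r^2 * 5 mod 23 = 1^2 * 5 = 1*5 = 5
  bit 1 = 0: r = r^2 mod 23 = 5^2 = 2
  bit 2 = 0: r = r^2 mod 23 = 2^2 = 4
  bit 3 = 0: r = r^2 mod 23 = 4^2 = 16
  bit 4 = 0: r = r^2 mod 23 = 16^2 = 3
  -> B = 3
s = B^a = 3^6 mod 23  (bits of 6 = 110)
  bit 0 = 1: r = r^2 * 3 mod 23 = 1^2 * 3 = 1*3 = 3
  bit 1 = 1: r = r^2 * 3 mod 23 = 3^2 * 3 = 9*3 = 4
  bit 2 = 0: r = r^2 mod 23 = 4^2 = 16
  -> s = B^a = 16

Answer: 16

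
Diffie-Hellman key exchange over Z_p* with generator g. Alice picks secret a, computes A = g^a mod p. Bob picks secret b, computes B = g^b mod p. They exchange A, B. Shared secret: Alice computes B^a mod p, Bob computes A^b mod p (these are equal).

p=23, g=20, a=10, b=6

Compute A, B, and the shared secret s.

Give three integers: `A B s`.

A = 20^10 mod 23  (bits of 10 = 1010)
  bit 0 = 1: r = r^2 * 20 mod 23 = 1^2 * 20 = 1*20 = 20
  bit 1 = 0: r = r^2 mod 23 = 20^2 = 9
  bit 2 = 1: r = r^2 * 20 mod 23 = 9^2 * 20 = 12*20 = 10
  bit 3 = 0: r = r^2 mod 23 = 10^2 = 8
  -> A = 8
B = 20^6 mod 23  (bits of 6 = 110)
  bit 0 = 1: r = r^2 * 20 mod 23 = 1^2 * 20 = 1*20 = 20
  bit 1 = 1: r = r^2 * 20 mod 23 = 20^2 * 20 = 9*20 = 19
  bit 2 = 0: r = r^2 mod 23 = 19^2 = 16
  -> B = 16
s = B^a = 16^10 mod 23  (bits of 10 = 1010)
  bit 0 = 1: r = r^2 * 16 mod 23 = 1^2 * 16 = 1*16 = 16
  bit 1 = 0: r = r^2 mod 23 = 16^2 = 3
  bit 2 = 1: r = r^2 * 16 mod 23 = 3^2 * 16 = 9*16 = 6
  bit 3 = 0: r = r^2 mod 23 = 6^2 = 13
  -> s = B^a = 13

Answer: 8 16 13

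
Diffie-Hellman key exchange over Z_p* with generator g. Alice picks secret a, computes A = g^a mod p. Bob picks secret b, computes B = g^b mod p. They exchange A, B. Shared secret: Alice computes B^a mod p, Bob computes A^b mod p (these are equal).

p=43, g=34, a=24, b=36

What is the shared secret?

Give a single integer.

A = 34^24 mod 43  (bits of 24 = 11000)
  bit 0 = 1: r = r^2 * 34 mod 43 = 1^2 * 34 = 1*34 = 34
  bit 1 = 1: r = r^2 * 34 mod 43 = 34^2 * 34 = 38*34 = 2
  bit 2 = 0: r = r^2 mod 43 = 2^2 = 4
  bit 3 = 0: r = r^2 mod 43 = 4^2 = 16
  bit 4 = 0: r = r^2 mod 43 = 16^2 = 41
  -> A = 41
B = 34^36 mod 43  (bits of 36 = 100100)
  bit 0 = 1: r = r^2 * 34 mod 43 = 1^2 * 34 = 1*34 = 34
  bit 1 = 0: r = r^2 mod 43 = 34^2 = 38
  bit 2 = 0: r = r^2 mod 43 = 38^2 = 25
  bit 3 = 1: r = r^2 * 34 mod 43 = 25^2 * 34 = 23*34 = 8
  bit 4 = 0: r = r^2 mod 43 = 8^2 = 21
  bit 5 = 0: r = r^2 mod 43 = 21^2 = 11
  -> B = 11
s = B^a = 11^24 mod 43  (bits of 24 = 11000)
  bit 0 = 1: r = r^2 * 11 mod 43 = 1^2 * 11 = 1*11 = 11
  bit 1 = 1: r = r^2 * 11 mod 43 = 11^2 * 11 = 35*11 = 41
  bit 2 = 0: r = r^2 mod 43 = 41^2 = 4
  bit 3 = 0: r = r^2 mod 43 = 4^2 = 16
  bit 4 = 0: r = r^2 mod 43 = 16^2 = 41
  -> s = B^a = 41

Answer: 41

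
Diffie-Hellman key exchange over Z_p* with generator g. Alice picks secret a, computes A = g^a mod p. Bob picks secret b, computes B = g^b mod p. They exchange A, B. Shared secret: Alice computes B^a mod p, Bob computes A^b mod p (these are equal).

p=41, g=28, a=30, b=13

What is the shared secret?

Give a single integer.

Answer: 32

Derivation:
A = 28^30 mod 41  (bits of 30 = 11110)
  bit 0 = 1: r = r^2 * 28 mod 41 = 1^2 * 28 = 1*28 = 28
  bit 1 = 1: r = r^2 * 28 mod 41 = 28^2 * 28 = 5*28 = 17
  bit 2 = 1: r = r^2 * 28 mod 41 = 17^2 * 28 = 2*28 = 15
  bit 3 = 1: r = r^2 * 28 mod 41 = 15^2 * 28 = 20*28 = 27
  bit 4 = 0: r = r^2 mod 41 = 27^2 = 32
  -> A = 32
B = 28^13 mod 41  (bits of 13 = 1101)
  bit 0 = 1: r = r^2 * 28 mod 41 = 1^2 * 28 = 1*28 = 28
  bit 1 = 1: r = r^2 * 28 mod 41 = 28^2 * 28 = 5*28 = 17
  bit 2 = 0: r = r^2 mod 41 = 17^2 = 2
  bit 3 = 1: r = r^2 * 28 mod 41 = 2^2 * 28 = 4*28 = 30
  -> B = 30
s = B^a = 30^30 mod 41  (bits of 30 = 11110)
  bit 0 = 1: r = r^2 * 30 mod 41 = 1^2 * 30 = 1*30 = 30
  bit 1 = 1: r = r^2 * 30 mod 41 = 30^2 * 30 = 39*30 = 22
  bit 2 = 1: r = r^2 * 30 mod 41 = 22^2 * 30 = 33*30 = 6
  bit 3 = 1: r = r^2 * 30 mod 41 = 6^2 * 30 = 36*30 = 14
  bit 4 = 0: r = r^2 mod 41 = 14^2 = 32
  -> s = B^a = 32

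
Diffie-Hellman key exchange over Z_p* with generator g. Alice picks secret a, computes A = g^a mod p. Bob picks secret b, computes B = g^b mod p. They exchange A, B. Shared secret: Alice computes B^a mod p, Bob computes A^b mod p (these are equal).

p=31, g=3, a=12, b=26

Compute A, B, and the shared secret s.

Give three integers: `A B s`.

Answer: 8 18 8

Derivation:
A = 3^12 mod 31  (bits of 12 = 1100)
  bit 0 = 1: r = r^2 * 3 mod 31 = 1^2 * 3 = 1*3 = 3
  bit 1 = 1: r = r^2 * 3 mod 31 = 3^2 * 3 = 9*3 = 27
  bit 2 = 0: r = r^2 mod 31 = 27^2 = 16
  bit 3 = 0: r = r^2 mod 31 = 16^2 = 8
  -> A = 8
B = 3^26 mod 31  (bits of 26 = 11010)
  bit 0 = 1: r = r^2 * 3 mod 31 = 1^2 * 3 = 1*3 = 3
  bit 1 = 1: r = r^2 * 3 mod 31 = 3^2 * 3 = 9*3 = 27
  bit 2 = 0: r = r^2 mod 31 = 27^2 = 16
  bit 3 = 1: r = r^2 * 3 mod 31 = 16^2 * 3 = 8*3 = 24
  bit 4 = 0: r = r^2 mod 31 = 24^2 = 18
  -> B = 18
s = B^a = 18^12 mod 31  (bits of 12 = 1100)
  bit 0 = 1: r = r^2 * 18 mod 31 = 1^2 * 18 = 1*18 = 18
  bit 1 = 1: r = r^2 * 18 mod 31 = 18^2 * 18 = 14*18 = 4
  bit 2 = 0: r = r^2 mod 31 = 4^2 = 16
  bit 3 = 0: r = r^2 mod 31 = 16^2 = 8
  -> s = B^a = 8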